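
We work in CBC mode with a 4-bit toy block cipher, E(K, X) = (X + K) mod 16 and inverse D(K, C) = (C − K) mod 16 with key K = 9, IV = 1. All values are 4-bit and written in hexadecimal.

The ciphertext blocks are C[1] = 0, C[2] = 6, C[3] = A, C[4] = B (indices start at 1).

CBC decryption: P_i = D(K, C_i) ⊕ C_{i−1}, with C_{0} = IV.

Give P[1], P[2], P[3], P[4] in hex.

P[1]: D(K, 0) = 7; 7 ⊕ 1 = 6.
P[2]: D(K, 6) = D; D ⊕ 0 = D.
P[3]: D(K, A) = 1; 1 ⊕ 6 = 7.
P[4]: D(K, B) = 2; 2 ⊕ A = 8.

P[1] = 6, P[2] = D, P[3] = 7, P[4] = 8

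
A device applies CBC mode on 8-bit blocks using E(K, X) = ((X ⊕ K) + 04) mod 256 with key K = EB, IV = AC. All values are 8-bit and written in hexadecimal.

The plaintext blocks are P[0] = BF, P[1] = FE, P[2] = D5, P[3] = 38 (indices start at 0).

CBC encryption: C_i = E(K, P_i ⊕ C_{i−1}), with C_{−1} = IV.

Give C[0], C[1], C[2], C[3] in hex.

C[0]: P[0] ⊕ AC = 13; E(K, 13) = FC.
C[1]: P[1] ⊕ FC = 02; E(K, 02) = ED.
C[2]: P[2] ⊕ ED = 38; E(K, 38) = D7.
C[3]: P[3] ⊕ D7 = EF; E(K, EF) = 08.

C[0] = FC, C[1] = ED, C[2] = D7, C[3] = 08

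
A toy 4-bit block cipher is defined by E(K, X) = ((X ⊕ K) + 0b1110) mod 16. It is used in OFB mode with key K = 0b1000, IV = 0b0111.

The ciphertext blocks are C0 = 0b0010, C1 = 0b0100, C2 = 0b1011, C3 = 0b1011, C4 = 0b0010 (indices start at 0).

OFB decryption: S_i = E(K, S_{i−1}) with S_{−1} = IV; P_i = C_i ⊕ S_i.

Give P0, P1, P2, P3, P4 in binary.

P0 = 0b1111, P1 = 0b0111, P2 = 0b0010, P3 = 0b0100, P4 = 0b0111

P0: S = E(K, 0b0111) = 0b1101; 0b0010 ⊕ 0b1101 = 0b1111.
P1: S = E(K, 0b1101) = 0b0011; 0b0100 ⊕ 0b0011 = 0b0111.
P2: S = E(K, 0b0011) = 0b1001; 0b1011 ⊕ 0b1001 = 0b0010.
P3: S = E(K, 0b1001) = 0b1111; 0b1011 ⊕ 0b1111 = 0b0100.
P4: S = E(K, 0b1111) = 0b0101; 0b0010 ⊕ 0b0101 = 0b0111.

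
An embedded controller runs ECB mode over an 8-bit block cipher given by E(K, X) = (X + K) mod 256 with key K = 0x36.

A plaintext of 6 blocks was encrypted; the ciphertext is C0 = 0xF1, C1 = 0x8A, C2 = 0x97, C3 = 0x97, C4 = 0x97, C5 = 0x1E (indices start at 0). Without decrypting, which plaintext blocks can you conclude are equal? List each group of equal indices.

P2 = P3 = P4

ECB encrypts each block independently with the same key, so equal ciphertext blocks imply equal plaintext blocks.
C2 = C3 = C4 = 0x97, so P2 = P3 = P4.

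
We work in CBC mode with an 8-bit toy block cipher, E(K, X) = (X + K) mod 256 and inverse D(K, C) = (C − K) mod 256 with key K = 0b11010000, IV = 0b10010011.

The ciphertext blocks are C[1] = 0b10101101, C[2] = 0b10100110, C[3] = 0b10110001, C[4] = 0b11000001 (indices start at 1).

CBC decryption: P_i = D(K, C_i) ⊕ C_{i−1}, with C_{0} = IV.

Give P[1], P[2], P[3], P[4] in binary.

P[1]: D(K, 0b10101101) = 0b11011101; 0b11011101 ⊕ 0b10010011 = 0b01001110.
P[2]: D(K, 0b10100110) = 0b11010110; 0b11010110 ⊕ 0b10101101 = 0b01111011.
P[3]: D(K, 0b10110001) = 0b11100001; 0b11100001 ⊕ 0b10100110 = 0b01000111.
P[4]: D(K, 0b11000001) = 0b11110001; 0b11110001 ⊕ 0b10110001 = 0b01000000.

P[1] = 0b01001110, P[2] = 0b01111011, P[3] = 0b01000111, P[4] = 0b01000000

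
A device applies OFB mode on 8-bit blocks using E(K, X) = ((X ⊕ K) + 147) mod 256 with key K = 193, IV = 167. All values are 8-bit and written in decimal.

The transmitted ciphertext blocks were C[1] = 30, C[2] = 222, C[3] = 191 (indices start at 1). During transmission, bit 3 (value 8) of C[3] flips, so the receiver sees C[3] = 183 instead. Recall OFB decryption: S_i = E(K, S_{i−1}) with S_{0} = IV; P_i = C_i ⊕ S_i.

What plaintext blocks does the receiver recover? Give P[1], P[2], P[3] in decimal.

Only C[3] changed, to 183. In OFB, a change in C_i flips the same bit in P_i only; the keystream is unaffected. Decrypting the received ciphertext:
P[1]: S = E(K, 167) = 249; 30 ⊕ 249 = 231.
P[2]: S = E(K, 249) = 203; 222 ⊕ 203 = 21.
P[3]: S = E(K, 203) = 157; 183 ⊕ 157 = 42.
Blocks that differ from the original plaintext: P[3].

P[1] = 231, P[2] = 21, P[3] = 42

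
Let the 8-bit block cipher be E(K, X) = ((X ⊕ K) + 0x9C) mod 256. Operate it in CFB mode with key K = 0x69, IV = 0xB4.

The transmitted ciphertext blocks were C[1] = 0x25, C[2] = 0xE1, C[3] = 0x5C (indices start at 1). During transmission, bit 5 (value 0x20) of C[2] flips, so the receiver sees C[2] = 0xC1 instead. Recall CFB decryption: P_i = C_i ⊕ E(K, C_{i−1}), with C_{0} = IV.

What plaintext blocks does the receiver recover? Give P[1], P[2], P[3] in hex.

P[1] = 0x5C, P[2] = 0x29, P[3] = 0x18

Only C[2] changed, to 0xC1. In CFB, a change in C_i flips the same bit in P_i and garbles P_{i+1}. Decrypting the received ciphertext:
P[1]: E(K, 0xB4) = 0x79; 0x25 ⊕ 0x79 = 0x5C.
P[2]: E(K, 0x25) = 0xE8; 0xC1 ⊕ 0xE8 = 0x29.
P[3]: E(K, 0xC1) = 0x44; 0x5C ⊕ 0x44 = 0x18.
Blocks that differ from the original plaintext: P[2], P[3].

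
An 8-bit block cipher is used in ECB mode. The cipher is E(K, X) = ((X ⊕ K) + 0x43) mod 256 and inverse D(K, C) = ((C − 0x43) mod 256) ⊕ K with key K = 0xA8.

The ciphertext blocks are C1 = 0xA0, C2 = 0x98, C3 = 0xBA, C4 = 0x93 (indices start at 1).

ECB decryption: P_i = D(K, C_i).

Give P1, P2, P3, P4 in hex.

P1: D(K, 0xA0) = 0xF5.
P2: D(K, 0x98) = 0xFD.
P3: D(K, 0xBA) = 0xDF.
P4: D(K, 0x93) = 0xF8.

P1 = 0xF5, P2 = 0xFD, P3 = 0xDF, P4 = 0xF8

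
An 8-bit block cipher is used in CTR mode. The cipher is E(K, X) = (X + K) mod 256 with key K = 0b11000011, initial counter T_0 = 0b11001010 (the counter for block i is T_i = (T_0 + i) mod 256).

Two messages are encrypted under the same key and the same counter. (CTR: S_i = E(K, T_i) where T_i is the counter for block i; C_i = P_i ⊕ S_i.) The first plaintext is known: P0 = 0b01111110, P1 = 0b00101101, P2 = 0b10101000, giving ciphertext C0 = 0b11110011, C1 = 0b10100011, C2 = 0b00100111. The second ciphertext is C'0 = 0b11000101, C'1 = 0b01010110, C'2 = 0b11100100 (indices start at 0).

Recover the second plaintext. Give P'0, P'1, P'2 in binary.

In CTR with a reused counter, both messages share the same keystream S_i, so C_i ⊕ C'_i = P_i ⊕ P'_i and thus P'_i = P_i ⊕ C_i ⊕ C'_i.
P'0: 0b01111110 ⊕ 0b11110011 ⊕ 0b11000101 = 0b01001000.
P'1: 0b00101101 ⊕ 0b10100011 ⊕ 0b01010110 = 0b11011000.
P'2: 0b10101000 ⊕ 0b00100111 ⊕ 0b11100100 = 0b01101011.

P'0 = 0b01001000, P'1 = 0b11011000, P'2 = 0b01101011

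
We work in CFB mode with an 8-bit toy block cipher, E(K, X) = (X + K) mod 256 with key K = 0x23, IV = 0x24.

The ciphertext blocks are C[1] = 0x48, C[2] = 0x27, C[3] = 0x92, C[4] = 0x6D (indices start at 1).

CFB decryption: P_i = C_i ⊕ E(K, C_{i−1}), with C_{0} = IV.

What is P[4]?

P[4] = 0xD8

P[4]: E(K, 0x92) = 0xB5; 0x6D ⊕ 0xB5 = 0xD8.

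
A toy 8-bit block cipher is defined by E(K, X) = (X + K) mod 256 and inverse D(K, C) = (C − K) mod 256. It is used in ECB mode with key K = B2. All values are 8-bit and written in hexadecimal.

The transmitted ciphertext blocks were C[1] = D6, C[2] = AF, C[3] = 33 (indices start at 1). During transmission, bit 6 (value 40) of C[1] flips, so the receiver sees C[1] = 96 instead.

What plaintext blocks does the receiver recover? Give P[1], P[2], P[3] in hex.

ECB decryption: P_i = D(K, C_i).
Only C[1] changed, to 96. In ECB, a change in C_i affects only P_i. Decrypting the received ciphertext:
P[1]: D(K, 96) = E4.
P[2]: D(K, AF) = FD.
P[3]: D(K, 33) = 81.
Blocks that differ from the original plaintext: P[1].

P[1] = E4, P[2] = FD, P[3] = 81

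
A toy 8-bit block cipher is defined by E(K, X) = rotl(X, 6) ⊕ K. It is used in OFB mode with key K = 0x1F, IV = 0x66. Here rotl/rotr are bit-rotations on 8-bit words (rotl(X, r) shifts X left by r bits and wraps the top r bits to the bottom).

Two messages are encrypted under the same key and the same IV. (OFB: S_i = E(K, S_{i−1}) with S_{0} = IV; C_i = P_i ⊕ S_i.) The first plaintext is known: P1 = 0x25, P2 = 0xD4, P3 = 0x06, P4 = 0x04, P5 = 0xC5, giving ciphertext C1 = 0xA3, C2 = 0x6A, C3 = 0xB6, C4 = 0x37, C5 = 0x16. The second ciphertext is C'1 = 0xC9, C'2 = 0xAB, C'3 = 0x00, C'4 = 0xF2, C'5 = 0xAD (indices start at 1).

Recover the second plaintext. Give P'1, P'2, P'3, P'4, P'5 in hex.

In OFB with a reused IV, both messages share the same keystream S_i, so C_i ⊕ C'_i = P_i ⊕ P'_i and thus P'_i = P_i ⊕ C_i ⊕ C'_i.
P'1: 0x25 ⊕ 0xA3 ⊕ 0xC9 = 0x4F.
P'2: 0xD4 ⊕ 0x6A ⊕ 0xAB = 0x15.
P'3: 0x06 ⊕ 0xB6 ⊕ 0x00 = 0xB0.
P'4: 0x04 ⊕ 0x37 ⊕ 0xF2 = 0xC1.
P'5: 0xC5 ⊕ 0x16 ⊕ 0xAD = 0x7E.

P'1 = 0x4F, P'2 = 0x15, P'3 = 0xB0, P'4 = 0xC1, P'5 = 0x7E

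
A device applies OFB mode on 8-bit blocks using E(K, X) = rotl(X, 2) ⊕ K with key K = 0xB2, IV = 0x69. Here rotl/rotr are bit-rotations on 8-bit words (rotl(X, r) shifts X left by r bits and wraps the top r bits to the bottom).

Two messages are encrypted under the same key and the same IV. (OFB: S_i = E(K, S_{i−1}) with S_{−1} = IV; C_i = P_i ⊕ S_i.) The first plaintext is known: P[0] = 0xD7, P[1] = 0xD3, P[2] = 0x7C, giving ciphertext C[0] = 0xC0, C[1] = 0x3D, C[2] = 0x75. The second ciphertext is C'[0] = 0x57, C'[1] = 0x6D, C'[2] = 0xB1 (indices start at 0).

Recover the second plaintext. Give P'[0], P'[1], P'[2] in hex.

P'[0] = 0x40, P'[1] = 0x83, P'[2] = 0xB8

In OFB with a reused IV, both messages share the same keystream S_i, so C_i ⊕ C'_i = P_i ⊕ P'_i and thus P'_i = P_i ⊕ C_i ⊕ C'_i.
P'[0]: 0xD7 ⊕ 0xC0 ⊕ 0x57 = 0x40.
P'[1]: 0xD3 ⊕ 0x3D ⊕ 0x6D = 0x83.
P'[2]: 0x7C ⊕ 0x75 ⊕ 0xB1 = 0xB8.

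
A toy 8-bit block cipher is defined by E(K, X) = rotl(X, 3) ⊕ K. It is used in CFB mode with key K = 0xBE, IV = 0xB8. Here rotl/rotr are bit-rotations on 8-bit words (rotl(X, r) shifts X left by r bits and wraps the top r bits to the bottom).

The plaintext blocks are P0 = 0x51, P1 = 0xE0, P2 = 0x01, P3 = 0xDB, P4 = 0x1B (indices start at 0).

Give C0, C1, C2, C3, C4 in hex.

C0 = 0x2A, C1 = 0x0F, C2 = 0xC7, C3 = 0x5B, C4 = 0x7F

CFB encryption: C_i = P_i ⊕ E(K, C_{i−1}), with C_{−1} = IV.
C0: E(K, 0xB8) = 0x7B; 0x51 ⊕ 0x7B = 0x2A.
C1: E(K, 0x2A) = 0xEF; 0xE0 ⊕ 0xEF = 0x0F.
C2: E(K, 0x0F) = 0xC6; 0x01 ⊕ 0xC6 = 0xC7.
C3: E(K, 0xC7) = 0x80; 0xDB ⊕ 0x80 = 0x5B.
C4: E(K, 0x5B) = 0x64; 0x1B ⊕ 0x64 = 0x7F.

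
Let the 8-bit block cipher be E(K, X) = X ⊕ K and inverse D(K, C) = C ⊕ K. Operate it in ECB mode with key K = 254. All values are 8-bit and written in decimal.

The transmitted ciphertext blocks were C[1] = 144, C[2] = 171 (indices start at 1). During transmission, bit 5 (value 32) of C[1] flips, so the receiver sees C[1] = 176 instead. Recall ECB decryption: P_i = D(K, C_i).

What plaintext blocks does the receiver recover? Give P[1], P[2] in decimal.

Only C[1] changed, to 176. In ECB, a change in C_i affects only P_i. Decrypting the received ciphertext:
P[1]: D(K, 176) = 78.
P[2]: D(K, 171) = 85.
Blocks that differ from the original plaintext: P[1].

P[1] = 78, P[2] = 85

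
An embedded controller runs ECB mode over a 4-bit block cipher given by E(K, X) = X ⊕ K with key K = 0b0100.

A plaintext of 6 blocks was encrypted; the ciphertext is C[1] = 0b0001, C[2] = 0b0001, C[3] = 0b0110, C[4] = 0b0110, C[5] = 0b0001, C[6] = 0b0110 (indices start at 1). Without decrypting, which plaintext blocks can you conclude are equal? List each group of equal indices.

P[1] = P[2] = P[5]; P[3] = P[4] = P[6]

ECB encrypts each block independently with the same key, so equal ciphertext blocks imply equal plaintext blocks.
C[1] = C[2] = C[5] = 0b0001, so P[1] = P[2] = P[5].
C[3] = C[4] = C[6] = 0b0110, so P[3] = P[4] = P[6].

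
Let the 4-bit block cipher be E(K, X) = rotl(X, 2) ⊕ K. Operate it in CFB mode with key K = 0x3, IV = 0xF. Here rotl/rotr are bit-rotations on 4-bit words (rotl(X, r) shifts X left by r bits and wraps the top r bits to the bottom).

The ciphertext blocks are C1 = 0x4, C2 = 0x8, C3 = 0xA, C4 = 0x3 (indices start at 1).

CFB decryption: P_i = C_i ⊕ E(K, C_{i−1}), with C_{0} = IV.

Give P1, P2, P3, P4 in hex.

P1 = 0x8, P2 = 0xA, P3 = 0xB, P4 = 0xA

P1: E(K, 0xF) = 0xC; 0x4 ⊕ 0xC = 0x8.
P2: E(K, 0x4) = 0x2; 0x8 ⊕ 0x2 = 0xA.
P3: E(K, 0x8) = 0x1; 0xA ⊕ 0x1 = 0xB.
P4: E(K, 0xA) = 0x9; 0x3 ⊕ 0x9 = 0xA.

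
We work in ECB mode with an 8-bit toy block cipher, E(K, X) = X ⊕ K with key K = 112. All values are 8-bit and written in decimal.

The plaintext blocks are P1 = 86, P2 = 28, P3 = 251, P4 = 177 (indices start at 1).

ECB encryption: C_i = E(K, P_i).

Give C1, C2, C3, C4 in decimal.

C1 = 38, C2 = 108, C3 = 139, C4 = 193

C1: E(K, 86) = 38.
C2: E(K, 28) = 108.
C3: E(K, 251) = 139.
C4: E(K, 177) = 193.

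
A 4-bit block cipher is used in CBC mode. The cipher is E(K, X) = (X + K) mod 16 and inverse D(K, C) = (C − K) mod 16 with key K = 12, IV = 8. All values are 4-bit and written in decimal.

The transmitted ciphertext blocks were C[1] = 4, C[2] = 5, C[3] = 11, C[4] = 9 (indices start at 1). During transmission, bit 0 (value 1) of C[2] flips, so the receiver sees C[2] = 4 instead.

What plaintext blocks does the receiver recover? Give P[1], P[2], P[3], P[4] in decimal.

CBC decryption: P_i = D(K, C_i) ⊕ C_{i−1}, with C_{0} = IV.
Only C[2] changed, to 4. In CBC, a change in C_i garbles P_i and flips the same bit in P_{i+1}. Decrypting the received ciphertext:
P[1]: D(K, 4) = 8; 8 ⊕ 8 = 0.
P[2]: D(K, 4) = 8; 8 ⊕ 4 = 12.
P[3]: D(K, 11) = 15; 15 ⊕ 4 = 11.
P[4]: D(K, 9) = 13; 13 ⊕ 11 = 6.
Blocks that differ from the original plaintext: P[2], P[3].

P[1] = 0, P[2] = 12, P[3] = 11, P[4] = 6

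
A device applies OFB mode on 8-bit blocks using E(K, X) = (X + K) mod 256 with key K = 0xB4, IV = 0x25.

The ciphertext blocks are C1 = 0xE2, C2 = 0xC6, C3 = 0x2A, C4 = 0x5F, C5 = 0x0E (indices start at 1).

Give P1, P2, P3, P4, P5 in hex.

P1 = 0x3B, P2 = 0x4B, P3 = 0x6B, P4 = 0xAA, P5 = 0xA7

OFB decryption: S_i = E(K, S_{i−1}) with S_{0} = IV; P_i = C_i ⊕ S_i.
P1: S = E(K, 0x25) = 0xD9; 0xE2 ⊕ 0xD9 = 0x3B.
P2: S = E(K, 0xD9) = 0x8D; 0xC6 ⊕ 0x8D = 0x4B.
P3: S = E(K, 0x8D) = 0x41; 0x2A ⊕ 0x41 = 0x6B.
P4: S = E(K, 0x41) = 0xF5; 0x5F ⊕ 0xF5 = 0xAA.
P5: S = E(K, 0xF5) = 0xA9; 0x0E ⊕ 0xA9 = 0xA7.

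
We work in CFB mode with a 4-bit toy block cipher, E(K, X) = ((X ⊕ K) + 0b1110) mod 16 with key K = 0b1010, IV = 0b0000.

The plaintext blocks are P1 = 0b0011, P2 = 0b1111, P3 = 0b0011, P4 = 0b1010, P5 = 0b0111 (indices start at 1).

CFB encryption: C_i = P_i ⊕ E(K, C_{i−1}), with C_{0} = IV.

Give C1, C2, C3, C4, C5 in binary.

C1: E(K, 0b0000) = 0b1000; 0b0011 ⊕ 0b1000 = 0b1011.
C2: E(K, 0b1011) = 0b1111; 0b1111 ⊕ 0b1111 = 0b0000.
C3: E(K, 0b0000) = 0b1000; 0b0011 ⊕ 0b1000 = 0b1011.
C4: E(K, 0b1011) = 0b1111; 0b1010 ⊕ 0b1111 = 0b0101.
C5: E(K, 0b0101) = 0b1101; 0b0111 ⊕ 0b1101 = 0b1010.

C1 = 0b1011, C2 = 0b0000, C3 = 0b1011, C4 = 0b0101, C5 = 0b1010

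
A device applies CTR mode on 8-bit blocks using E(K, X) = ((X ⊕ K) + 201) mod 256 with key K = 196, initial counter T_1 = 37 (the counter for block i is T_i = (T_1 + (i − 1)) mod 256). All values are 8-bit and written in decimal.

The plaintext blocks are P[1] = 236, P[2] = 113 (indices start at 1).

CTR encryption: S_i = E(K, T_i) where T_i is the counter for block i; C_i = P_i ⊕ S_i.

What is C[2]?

C[2] = 218

C[1]: T = 37, S = E(K, T) = 170; 236 ⊕ 170 = 70.
C[2]: T = 38, S = E(K, T) = 171; 113 ⊕ 171 = 218.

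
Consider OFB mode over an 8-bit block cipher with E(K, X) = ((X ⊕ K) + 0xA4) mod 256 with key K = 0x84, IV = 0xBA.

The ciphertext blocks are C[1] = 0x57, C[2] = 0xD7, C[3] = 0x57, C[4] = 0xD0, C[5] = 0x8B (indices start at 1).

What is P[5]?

OFB decryption: S_i = E(K, S_{i−1}) with S_{0} = IV; P_i = C_i ⊕ S_i.
P[1]: S = E(K, 0xBA) = 0xE2; 0x57 ⊕ 0xE2 = 0xB5.
P[2]: S = E(K, 0xE2) = 0x0A; 0xD7 ⊕ 0x0A = 0xDD.
P[3]: S = E(K, 0x0A) = 0x32; 0x57 ⊕ 0x32 = 0x65.
P[4]: S = E(K, 0x32) = 0x5A; 0xD0 ⊕ 0x5A = 0x8A.
P[5]: S = E(K, 0x5A) = 0x82; 0x8B ⊕ 0x82 = 0x09.

P[5] = 0x09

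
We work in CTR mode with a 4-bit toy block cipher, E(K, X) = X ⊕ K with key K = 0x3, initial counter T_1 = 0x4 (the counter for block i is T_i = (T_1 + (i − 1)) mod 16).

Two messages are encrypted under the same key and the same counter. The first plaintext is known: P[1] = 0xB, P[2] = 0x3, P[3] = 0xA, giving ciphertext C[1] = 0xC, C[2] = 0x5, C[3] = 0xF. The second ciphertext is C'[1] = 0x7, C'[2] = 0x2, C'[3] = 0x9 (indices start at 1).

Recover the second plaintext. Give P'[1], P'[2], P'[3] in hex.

In CTR with a reused counter, both messages share the same keystream S_i, so C_i ⊕ C'_i = P_i ⊕ P'_i and thus P'_i = P_i ⊕ C_i ⊕ C'_i.
P'[1]: 0xB ⊕ 0xC ⊕ 0x7 = 0x0.
P'[2]: 0x3 ⊕ 0x5 ⊕ 0x2 = 0x4.
P'[3]: 0xA ⊕ 0xF ⊕ 0x9 = 0xC.

P'[1] = 0x0, P'[2] = 0x4, P'[3] = 0xC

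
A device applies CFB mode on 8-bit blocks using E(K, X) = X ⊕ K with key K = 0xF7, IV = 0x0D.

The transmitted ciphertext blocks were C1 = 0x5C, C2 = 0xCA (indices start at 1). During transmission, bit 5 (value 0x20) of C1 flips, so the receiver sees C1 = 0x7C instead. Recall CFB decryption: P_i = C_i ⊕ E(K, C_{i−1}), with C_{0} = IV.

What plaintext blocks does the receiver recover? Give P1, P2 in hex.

Only C1 changed, to 0x7C. In CFB, a change in C_i flips the same bit in P_i and garbles P_{i+1}. Decrypting the received ciphertext:
P1: E(K, 0x0D) = 0xFA; 0x7C ⊕ 0xFA = 0x86.
P2: E(K, 0x7C) = 0x8B; 0xCA ⊕ 0x8B = 0x41.
Blocks that differ from the original plaintext: P1, P2.

P1 = 0x86, P2 = 0x41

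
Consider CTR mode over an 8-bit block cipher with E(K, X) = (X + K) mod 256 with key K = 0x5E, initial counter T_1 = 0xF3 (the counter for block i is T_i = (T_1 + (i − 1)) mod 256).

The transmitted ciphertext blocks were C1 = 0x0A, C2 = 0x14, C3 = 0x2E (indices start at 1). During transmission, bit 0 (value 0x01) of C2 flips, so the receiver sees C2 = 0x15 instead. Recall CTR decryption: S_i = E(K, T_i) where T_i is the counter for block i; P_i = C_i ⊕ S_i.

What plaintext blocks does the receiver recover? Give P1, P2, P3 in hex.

P1 = 0x5B, P2 = 0x47, P3 = 0x7D

Only C2 changed, to 0x15. In CTR, a change in C_i flips the same bit in P_i only; the keystream is unaffected. Decrypting the received ciphertext:
P1: T = 0xF3, S = E(K, T) = 0x51; 0x0A ⊕ 0x51 = 0x5B.
P2: T = 0xF4, S = E(K, T) = 0x52; 0x15 ⊕ 0x52 = 0x47.
P3: T = 0xF5, S = E(K, T) = 0x53; 0x2E ⊕ 0x53 = 0x7D.
Blocks that differ from the original plaintext: P2.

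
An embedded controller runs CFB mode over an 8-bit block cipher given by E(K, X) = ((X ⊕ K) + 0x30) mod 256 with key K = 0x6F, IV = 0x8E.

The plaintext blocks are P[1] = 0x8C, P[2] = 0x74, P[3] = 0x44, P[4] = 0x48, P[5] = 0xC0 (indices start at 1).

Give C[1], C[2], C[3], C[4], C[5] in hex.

CFB encryption: C_i = P_i ⊕ E(K, C_{i−1}), with C_{0} = IV.
C[1]: E(K, 0x8E) = 0x11; 0x8C ⊕ 0x11 = 0x9D.
C[2]: E(K, 0x9D) = 0x22; 0x74 ⊕ 0x22 = 0x56.
C[3]: E(K, 0x56) = 0x69; 0x44 ⊕ 0x69 = 0x2D.
C[4]: E(K, 0x2D) = 0x72; 0x48 ⊕ 0x72 = 0x3A.
C[5]: E(K, 0x3A) = 0x85; 0xC0 ⊕ 0x85 = 0x45.

C[1] = 0x9D, C[2] = 0x56, C[3] = 0x2D, C[4] = 0x3A, C[5] = 0x45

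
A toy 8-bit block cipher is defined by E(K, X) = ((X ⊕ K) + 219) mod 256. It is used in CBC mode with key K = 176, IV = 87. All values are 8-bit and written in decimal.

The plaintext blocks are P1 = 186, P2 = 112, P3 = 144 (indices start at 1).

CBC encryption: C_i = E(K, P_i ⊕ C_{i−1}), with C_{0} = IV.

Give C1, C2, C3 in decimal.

C1 = 56, C2 = 211, C3 = 206

C1: P1 ⊕ 87 = 237; E(K, 237) = 56.
C2: P2 ⊕ 56 = 72; E(K, 72) = 211.
C3: P3 ⊕ 211 = 67; E(K, 67) = 206.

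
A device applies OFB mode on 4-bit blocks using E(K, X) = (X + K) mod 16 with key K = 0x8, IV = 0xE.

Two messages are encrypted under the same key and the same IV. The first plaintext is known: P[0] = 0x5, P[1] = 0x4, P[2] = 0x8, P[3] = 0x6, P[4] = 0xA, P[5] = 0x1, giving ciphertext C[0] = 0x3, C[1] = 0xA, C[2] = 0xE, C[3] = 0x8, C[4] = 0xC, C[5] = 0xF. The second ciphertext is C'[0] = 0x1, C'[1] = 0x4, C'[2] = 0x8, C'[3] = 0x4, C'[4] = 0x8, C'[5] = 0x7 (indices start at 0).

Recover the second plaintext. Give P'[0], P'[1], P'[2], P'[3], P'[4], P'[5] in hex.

In OFB with a reused IV, both messages share the same keystream S_i, so C_i ⊕ C'_i = P_i ⊕ P'_i and thus P'_i = P_i ⊕ C_i ⊕ C'_i.
P'[0]: 0x5 ⊕ 0x3 ⊕ 0x1 = 0x7.
P'[1]: 0x4 ⊕ 0xA ⊕ 0x4 = 0xA.
P'[2]: 0x8 ⊕ 0xE ⊕ 0x8 = 0xE.
P'[3]: 0x6 ⊕ 0x8 ⊕ 0x4 = 0xA.
P'[4]: 0xA ⊕ 0xC ⊕ 0x8 = 0xE.
P'[5]: 0x1 ⊕ 0xF ⊕ 0x7 = 0x9.

P'[0] = 0x7, P'[1] = 0xA, P'[2] = 0xE, P'[3] = 0xA, P'[4] = 0xE, P'[5] = 0x9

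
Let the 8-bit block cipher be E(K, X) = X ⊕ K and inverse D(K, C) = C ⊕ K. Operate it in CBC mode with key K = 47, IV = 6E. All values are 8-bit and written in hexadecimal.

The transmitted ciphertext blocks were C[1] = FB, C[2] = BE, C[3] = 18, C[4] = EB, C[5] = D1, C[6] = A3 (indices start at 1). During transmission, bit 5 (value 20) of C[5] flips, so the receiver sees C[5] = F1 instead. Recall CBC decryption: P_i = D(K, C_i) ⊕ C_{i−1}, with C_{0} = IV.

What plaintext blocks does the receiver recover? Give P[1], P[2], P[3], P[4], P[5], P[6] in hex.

Only C[5] changed, to F1. In CBC, a change in C_i garbles P_i and flips the same bit in P_{i+1}. Decrypting the received ciphertext:
P[1]: D(K, FB) = BC; BC ⊕ 6E = D2.
P[2]: D(K, BE) = F9; F9 ⊕ FB = 02.
P[3]: D(K, 18) = 5F; 5F ⊕ BE = E1.
P[4]: D(K, EB) = AC; AC ⊕ 18 = B4.
P[5]: D(K, F1) = B6; B6 ⊕ EB = 5D.
P[6]: D(K, A3) = E4; E4 ⊕ F1 = 15.
Blocks that differ from the original plaintext: P[5], P[6].

P[1] = D2, P[2] = 02, P[3] = E1, P[4] = B4, P[5] = 5D, P[6] = 15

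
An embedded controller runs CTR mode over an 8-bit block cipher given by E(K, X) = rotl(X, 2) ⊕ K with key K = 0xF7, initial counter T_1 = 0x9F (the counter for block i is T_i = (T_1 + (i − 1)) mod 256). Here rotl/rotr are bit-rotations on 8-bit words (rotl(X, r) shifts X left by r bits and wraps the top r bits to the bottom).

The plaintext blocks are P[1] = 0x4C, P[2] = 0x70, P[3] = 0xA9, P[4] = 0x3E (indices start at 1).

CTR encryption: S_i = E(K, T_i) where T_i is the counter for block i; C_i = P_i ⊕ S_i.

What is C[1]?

C[1]: T = 0x9F, S = E(K, T) = 0x89; 0x4C ⊕ 0x89 = 0xC5.

C[1] = 0xC5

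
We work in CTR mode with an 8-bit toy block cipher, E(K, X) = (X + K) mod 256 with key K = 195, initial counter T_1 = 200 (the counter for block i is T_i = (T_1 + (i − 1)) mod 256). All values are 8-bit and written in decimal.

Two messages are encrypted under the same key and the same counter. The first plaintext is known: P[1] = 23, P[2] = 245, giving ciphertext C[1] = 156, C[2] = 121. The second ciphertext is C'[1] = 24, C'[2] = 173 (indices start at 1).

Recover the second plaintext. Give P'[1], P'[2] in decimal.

P'[1] = 147, P'[2] = 33

In CTR with a reused counter, both messages share the same keystream S_i, so C_i ⊕ C'_i = P_i ⊕ P'_i and thus P'_i = P_i ⊕ C_i ⊕ C'_i.
P'[1]: 23 ⊕ 156 ⊕ 24 = 147.
P'[2]: 245 ⊕ 121 ⊕ 173 = 33.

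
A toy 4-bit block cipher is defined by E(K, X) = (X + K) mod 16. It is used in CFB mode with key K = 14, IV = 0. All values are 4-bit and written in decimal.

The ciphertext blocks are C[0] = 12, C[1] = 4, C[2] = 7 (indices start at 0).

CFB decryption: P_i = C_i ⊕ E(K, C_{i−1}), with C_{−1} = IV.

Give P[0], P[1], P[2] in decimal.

P[0] = 2, P[1] = 14, P[2] = 5

P[0]: E(K, 0) = 14; 12 ⊕ 14 = 2.
P[1]: E(K, 12) = 10; 4 ⊕ 10 = 14.
P[2]: E(K, 4) = 2; 7 ⊕ 2 = 5.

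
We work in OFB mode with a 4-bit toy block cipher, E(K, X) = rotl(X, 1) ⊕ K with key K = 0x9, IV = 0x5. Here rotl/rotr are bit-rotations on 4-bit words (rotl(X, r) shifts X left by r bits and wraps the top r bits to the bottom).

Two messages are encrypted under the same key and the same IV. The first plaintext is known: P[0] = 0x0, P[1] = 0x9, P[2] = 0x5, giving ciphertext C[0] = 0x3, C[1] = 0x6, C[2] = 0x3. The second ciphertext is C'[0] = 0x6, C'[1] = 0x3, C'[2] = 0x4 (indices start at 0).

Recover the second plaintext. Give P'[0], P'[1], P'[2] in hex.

P'[0] = 0x5, P'[1] = 0xC, P'[2] = 0x2

In OFB with a reused IV, both messages share the same keystream S_i, so C_i ⊕ C'_i = P_i ⊕ P'_i and thus P'_i = P_i ⊕ C_i ⊕ C'_i.
P'[0]: 0x0 ⊕ 0x3 ⊕ 0x6 = 0x5.
P'[1]: 0x9 ⊕ 0x6 ⊕ 0x3 = 0xC.
P'[2]: 0x5 ⊕ 0x3 ⊕ 0x4 = 0x2.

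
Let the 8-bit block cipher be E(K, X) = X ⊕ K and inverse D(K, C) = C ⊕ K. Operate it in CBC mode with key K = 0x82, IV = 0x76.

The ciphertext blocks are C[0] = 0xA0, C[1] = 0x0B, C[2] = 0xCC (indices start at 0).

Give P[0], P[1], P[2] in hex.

P[0] = 0x54, P[1] = 0x29, P[2] = 0x45

CBC decryption: P_i = D(K, C_i) ⊕ C_{i−1}, with C_{−1} = IV.
P[0]: D(K, 0xA0) = 0x22; 0x22 ⊕ 0x76 = 0x54.
P[1]: D(K, 0x0B) = 0x89; 0x89 ⊕ 0xA0 = 0x29.
P[2]: D(K, 0xCC) = 0x4E; 0x4E ⊕ 0x0B = 0x45.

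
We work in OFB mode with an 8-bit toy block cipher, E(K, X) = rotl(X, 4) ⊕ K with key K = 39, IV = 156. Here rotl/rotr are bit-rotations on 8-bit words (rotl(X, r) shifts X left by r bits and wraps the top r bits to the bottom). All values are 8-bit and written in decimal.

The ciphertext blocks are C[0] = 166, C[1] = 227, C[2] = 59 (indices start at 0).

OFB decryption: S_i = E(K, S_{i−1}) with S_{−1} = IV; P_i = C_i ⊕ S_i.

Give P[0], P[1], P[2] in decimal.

P[0] = 72, P[1] = 42, P[2] = 128

P[0]: S = E(K, 156) = 238; 166 ⊕ 238 = 72.
P[1]: S = E(K, 238) = 201; 227 ⊕ 201 = 42.
P[2]: S = E(K, 201) = 187; 59 ⊕ 187 = 128.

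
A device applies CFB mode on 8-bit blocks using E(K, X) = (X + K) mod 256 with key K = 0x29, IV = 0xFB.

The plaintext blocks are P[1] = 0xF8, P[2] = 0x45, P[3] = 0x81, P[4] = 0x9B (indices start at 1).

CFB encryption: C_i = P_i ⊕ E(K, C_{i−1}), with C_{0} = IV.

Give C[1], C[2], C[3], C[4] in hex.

C[1]: E(K, 0xFB) = 0x24; 0xF8 ⊕ 0x24 = 0xDC.
C[2]: E(K, 0xDC) = 0x05; 0x45 ⊕ 0x05 = 0x40.
C[3]: E(K, 0x40) = 0x69; 0x81 ⊕ 0x69 = 0xE8.
C[4]: E(K, 0xE8) = 0x11; 0x9B ⊕ 0x11 = 0x8A.

C[1] = 0xDC, C[2] = 0x40, C[3] = 0xE8, C[4] = 0x8A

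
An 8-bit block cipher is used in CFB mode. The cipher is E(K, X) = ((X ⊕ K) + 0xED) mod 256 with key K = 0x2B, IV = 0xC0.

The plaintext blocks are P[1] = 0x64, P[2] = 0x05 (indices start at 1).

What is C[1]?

C[1] = 0xBC

CFB encryption: C_i = P_i ⊕ E(K, C_{i−1}), with C_{0} = IV.
C[1]: E(K, 0xC0) = 0xD8; 0x64 ⊕ 0xD8 = 0xBC.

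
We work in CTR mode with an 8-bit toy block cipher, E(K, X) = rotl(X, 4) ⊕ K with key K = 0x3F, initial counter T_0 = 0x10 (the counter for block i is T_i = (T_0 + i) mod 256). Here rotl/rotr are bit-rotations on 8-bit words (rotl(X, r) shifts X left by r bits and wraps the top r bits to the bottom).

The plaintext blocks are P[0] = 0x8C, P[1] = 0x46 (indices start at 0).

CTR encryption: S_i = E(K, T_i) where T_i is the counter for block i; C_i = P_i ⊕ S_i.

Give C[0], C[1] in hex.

C[0] = 0xB2, C[1] = 0x68

C[0]: T = 0x10, S = E(K, T) = 0x3E; 0x8C ⊕ 0x3E = 0xB2.
C[1]: T = 0x11, S = E(K, T) = 0x2E; 0x46 ⊕ 0x2E = 0x68.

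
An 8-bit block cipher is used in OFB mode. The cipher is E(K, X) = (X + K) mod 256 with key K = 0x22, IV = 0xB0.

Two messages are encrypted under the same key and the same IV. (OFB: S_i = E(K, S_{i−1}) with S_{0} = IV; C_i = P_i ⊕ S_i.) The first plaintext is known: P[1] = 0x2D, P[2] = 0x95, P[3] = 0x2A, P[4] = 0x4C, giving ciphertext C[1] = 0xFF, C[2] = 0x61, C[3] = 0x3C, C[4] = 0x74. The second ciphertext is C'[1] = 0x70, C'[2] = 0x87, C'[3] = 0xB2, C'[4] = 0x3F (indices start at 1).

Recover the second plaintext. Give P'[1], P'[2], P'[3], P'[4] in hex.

In OFB with a reused IV, both messages share the same keystream S_i, so C_i ⊕ C'_i = P_i ⊕ P'_i and thus P'_i = P_i ⊕ C_i ⊕ C'_i.
P'[1]: 0x2D ⊕ 0xFF ⊕ 0x70 = 0xA2.
P'[2]: 0x95 ⊕ 0x61 ⊕ 0x87 = 0x73.
P'[3]: 0x2A ⊕ 0x3C ⊕ 0xB2 = 0xA4.
P'[4]: 0x4C ⊕ 0x74 ⊕ 0x3F = 0x07.

P'[1] = 0xA2, P'[2] = 0x73, P'[3] = 0xA4, P'[4] = 0x07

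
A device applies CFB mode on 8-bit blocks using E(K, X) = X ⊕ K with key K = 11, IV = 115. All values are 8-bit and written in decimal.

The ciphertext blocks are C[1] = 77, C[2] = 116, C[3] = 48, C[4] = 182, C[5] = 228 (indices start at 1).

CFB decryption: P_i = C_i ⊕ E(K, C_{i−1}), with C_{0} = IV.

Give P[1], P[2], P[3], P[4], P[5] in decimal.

P[1]: E(K, 115) = 120; 77 ⊕ 120 = 53.
P[2]: E(K, 77) = 70; 116 ⊕ 70 = 50.
P[3]: E(K, 116) = 127; 48 ⊕ 127 = 79.
P[4]: E(K, 48) = 59; 182 ⊕ 59 = 141.
P[5]: E(K, 182) = 189; 228 ⊕ 189 = 89.

P[1] = 53, P[2] = 50, P[3] = 79, P[4] = 141, P[5] = 89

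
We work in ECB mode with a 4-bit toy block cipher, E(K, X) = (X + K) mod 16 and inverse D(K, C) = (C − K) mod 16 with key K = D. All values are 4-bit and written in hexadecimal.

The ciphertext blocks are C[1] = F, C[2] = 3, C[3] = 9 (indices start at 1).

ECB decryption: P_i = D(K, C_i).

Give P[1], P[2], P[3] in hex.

P[1] = 2, P[2] = 6, P[3] = C

P[1]: D(K, F) = 2.
P[2]: D(K, 3) = 6.
P[3]: D(K, 9) = C.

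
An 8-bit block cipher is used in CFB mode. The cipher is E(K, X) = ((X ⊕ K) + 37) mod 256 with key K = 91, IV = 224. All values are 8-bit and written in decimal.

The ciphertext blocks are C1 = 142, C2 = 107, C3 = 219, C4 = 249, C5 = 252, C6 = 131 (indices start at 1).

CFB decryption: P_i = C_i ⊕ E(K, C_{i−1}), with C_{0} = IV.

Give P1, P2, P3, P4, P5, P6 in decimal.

P1: E(K, 224) = 224; 142 ⊕ 224 = 110.
P2: E(K, 142) = 250; 107 ⊕ 250 = 145.
P3: E(K, 107) = 85; 219 ⊕ 85 = 142.
P4: E(K, 219) = 165; 249 ⊕ 165 = 92.
P5: E(K, 249) = 199; 252 ⊕ 199 = 59.
P6: E(K, 252) = 204; 131 ⊕ 204 = 79.

P1 = 110, P2 = 145, P3 = 142, P4 = 92, P5 = 59, P6 = 79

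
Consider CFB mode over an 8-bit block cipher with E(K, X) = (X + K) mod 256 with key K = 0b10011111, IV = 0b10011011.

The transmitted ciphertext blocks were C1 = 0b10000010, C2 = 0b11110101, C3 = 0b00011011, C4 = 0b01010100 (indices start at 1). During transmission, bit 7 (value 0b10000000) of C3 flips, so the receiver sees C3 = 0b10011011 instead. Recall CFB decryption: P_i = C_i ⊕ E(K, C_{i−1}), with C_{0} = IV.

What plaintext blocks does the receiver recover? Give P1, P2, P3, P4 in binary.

P1 = 0b10111000, P2 = 0b11010100, P3 = 0b00001111, P4 = 0b01101110

Only C3 changed, to 0b10011011. In CFB, a change in C_i flips the same bit in P_i and garbles P_{i+1}. Decrypting the received ciphertext:
P1: E(K, 0b10011011) = 0b00111010; 0b10000010 ⊕ 0b00111010 = 0b10111000.
P2: E(K, 0b10000010) = 0b00100001; 0b11110101 ⊕ 0b00100001 = 0b11010100.
P3: E(K, 0b11110101) = 0b10010100; 0b10011011 ⊕ 0b10010100 = 0b00001111.
P4: E(K, 0b10011011) = 0b00111010; 0b01010100 ⊕ 0b00111010 = 0b01101110.
Blocks that differ from the original plaintext: P3, P4.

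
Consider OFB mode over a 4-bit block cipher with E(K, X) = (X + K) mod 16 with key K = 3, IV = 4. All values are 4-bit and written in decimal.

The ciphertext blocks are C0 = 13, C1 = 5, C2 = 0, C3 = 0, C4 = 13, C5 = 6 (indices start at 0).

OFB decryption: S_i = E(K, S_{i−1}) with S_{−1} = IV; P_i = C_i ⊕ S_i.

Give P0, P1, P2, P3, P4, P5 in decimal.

P0 = 10, P1 = 15, P2 = 13, P3 = 0, P4 = 14, P5 = 0

P0: S = E(K, 4) = 7; 13 ⊕ 7 = 10.
P1: S = E(K, 7) = 10; 5 ⊕ 10 = 15.
P2: S = E(K, 10) = 13; 0 ⊕ 13 = 13.
P3: S = E(K, 13) = 0; 0 ⊕ 0 = 0.
P4: S = E(K, 0) = 3; 13 ⊕ 3 = 14.
P5: S = E(K, 3) = 6; 6 ⊕ 6 = 0.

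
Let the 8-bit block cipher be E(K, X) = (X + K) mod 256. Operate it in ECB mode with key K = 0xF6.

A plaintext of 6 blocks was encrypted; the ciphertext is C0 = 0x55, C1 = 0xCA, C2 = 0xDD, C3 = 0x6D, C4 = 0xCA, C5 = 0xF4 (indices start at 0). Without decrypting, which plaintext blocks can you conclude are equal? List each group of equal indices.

ECB encrypts each block independently with the same key, so equal ciphertext blocks imply equal plaintext blocks.
C1 = C4 = 0xCA, so P1 = P4.

P1 = P4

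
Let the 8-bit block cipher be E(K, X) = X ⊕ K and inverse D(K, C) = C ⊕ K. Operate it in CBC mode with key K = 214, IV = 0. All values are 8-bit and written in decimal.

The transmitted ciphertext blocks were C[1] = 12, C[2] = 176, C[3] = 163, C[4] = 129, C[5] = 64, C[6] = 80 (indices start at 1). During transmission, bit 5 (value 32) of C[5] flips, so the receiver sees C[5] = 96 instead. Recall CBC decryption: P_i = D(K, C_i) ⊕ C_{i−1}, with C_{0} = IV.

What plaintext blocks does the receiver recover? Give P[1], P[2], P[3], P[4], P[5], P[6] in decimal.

Only C[5] changed, to 96. In CBC, a change in C_i garbles P_i and flips the same bit in P_{i+1}. Decrypting the received ciphertext:
P[1]: D(K, 12) = 218; 218 ⊕ 0 = 218.
P[2]: D(K, 176) = 102; 102 ⊕ 12 = 106.
P[3]: D(K, 163) = 117; 117 ⊕ 176 = 197.
P[4]: D(K, 129) = 87; 87 ⊕ 163 = 244.
P[5]: D(K, 96) = 182; 182 ⊕ 129 = 55.
P[6]: D(K, 80) = 134; 134 ⊕ 96 = 230.
Blocks that differ from the original plaintext: P[5], P[6].

P[1] = 218, P[2] = 106, P[3] = 197, P[4] = 244, P[5] = 55, P[6] = 230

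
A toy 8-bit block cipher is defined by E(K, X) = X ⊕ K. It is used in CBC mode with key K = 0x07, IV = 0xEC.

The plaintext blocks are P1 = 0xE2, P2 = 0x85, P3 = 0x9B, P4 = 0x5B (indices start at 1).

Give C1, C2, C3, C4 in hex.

C1 = 0x09, C2 = 0x8B, C3 = 0x17, C4 = 0x4B

CBC encryption: C_i = E(K, P_i ⊕ C_{i−1}), with C_{0} = IV.
C1: P1 ⊕ 0xEC = 0x0E; E(K, 0x0E) = 0x09.
C2: P2 ⊕ 0x09 = 0x8C; E(K, 0x8C) = 0x8B.
C3: P3 ⊕ 0x8B = 0x10; E(K, 0x10) = 0x17.
C4: P4 ⊕ 0x17 = 0x4C; E(K, 0x4C) = 0x4B.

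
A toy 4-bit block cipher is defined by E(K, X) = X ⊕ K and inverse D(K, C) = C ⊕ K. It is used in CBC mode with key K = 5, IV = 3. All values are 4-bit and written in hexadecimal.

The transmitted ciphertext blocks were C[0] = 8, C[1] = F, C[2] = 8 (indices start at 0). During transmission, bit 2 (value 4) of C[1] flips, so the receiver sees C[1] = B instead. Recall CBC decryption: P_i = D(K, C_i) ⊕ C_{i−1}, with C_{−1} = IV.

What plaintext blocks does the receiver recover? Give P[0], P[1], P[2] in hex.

Only C[1] changed, to B. In CBC, a change in C_i garbles P_i and flips the same bit in P_{i+1}. Decrypting the received ciphertext:
P[0]: D(K, 8) = D; D ⊕ 3 = E.
P[1]: D(K, B) = E; E ⊕ 8 = 6.
P[2]: D(K, 8) = D; D ⊕ B = 6.
Blocks that differ from the original plaintext: P[1], P[2].

P[0] = E, P[1] = 6, P[2] = 6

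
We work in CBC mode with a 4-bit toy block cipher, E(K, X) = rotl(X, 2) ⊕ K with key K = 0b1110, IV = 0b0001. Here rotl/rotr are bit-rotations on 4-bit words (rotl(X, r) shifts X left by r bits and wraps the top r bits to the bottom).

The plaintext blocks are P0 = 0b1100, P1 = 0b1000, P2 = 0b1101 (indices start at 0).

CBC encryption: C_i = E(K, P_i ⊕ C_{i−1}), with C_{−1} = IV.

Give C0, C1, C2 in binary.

C0 = 0b1001, C1 = 0b1010, C2 = 0b0011

C0: P0 ⊕ 0b0001 = 0b1101; E(K, 0b1101) = 0b1001.
C1: P1 ⊕ 0b1001 = 0b0001; E(K, 0b0001) = 0b1010.
C2: P2 ⊕ 0b1010 = 0b0111; E(K, 0b0111) = 0b0011.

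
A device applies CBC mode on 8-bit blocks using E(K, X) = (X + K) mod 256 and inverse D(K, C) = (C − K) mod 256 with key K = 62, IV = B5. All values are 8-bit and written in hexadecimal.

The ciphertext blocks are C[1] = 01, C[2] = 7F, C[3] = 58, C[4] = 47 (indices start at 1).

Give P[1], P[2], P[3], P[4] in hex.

P[1] = 2A, P[2] = 1C, P[3] = 89, P[4] = BD

CBC decryption: P_i = D(K, C_i) ⊕ C_{i−1}, with C_{0} = IV.
P[1]: D(K, 01) = 9F; 9F ⊕ B5 = 2A.
P[2]: D(K, 7F) = 1D; 1D ⊕ 01 = 1C.
P[3]: D(K, 58) = F6; F6 ⊕ 7F = 89.
P[4]: D(K, 47) = E5; E5 ⊕ 58 = BD.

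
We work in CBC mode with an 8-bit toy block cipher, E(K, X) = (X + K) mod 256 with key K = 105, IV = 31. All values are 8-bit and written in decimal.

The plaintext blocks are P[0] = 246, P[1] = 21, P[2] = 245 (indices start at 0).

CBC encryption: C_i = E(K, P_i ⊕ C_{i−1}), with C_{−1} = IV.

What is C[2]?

C[2] = 174

C[0]: P[0] ⊕ 31 = 233; E(K, 233) = 82.
C[1]: P[1] ⊕ 82 = 71; E(K, 71) = 176.
C[2]: P[2] ⊕ 176 = 69; E(K, 69) = 174.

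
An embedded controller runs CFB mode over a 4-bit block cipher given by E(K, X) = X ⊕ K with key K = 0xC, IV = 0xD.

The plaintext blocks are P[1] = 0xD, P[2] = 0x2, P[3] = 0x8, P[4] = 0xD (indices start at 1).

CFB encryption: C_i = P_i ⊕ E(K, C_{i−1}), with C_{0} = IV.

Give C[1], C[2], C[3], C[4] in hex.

C[1] = 0xC, C[2] = 0x2, C[3] = 0x6, C[4] = 0x7

C[1]: E(K, 0xD) = 0x1; 0xD ⊕ 0x1 = 0xC.
C[2]: E(K, 0xC) = 0x0; 0x2 ⊕ 0x0 = 0x2.
C[3]: E(K, 0x2) = 0xE; 0x8 ⊕ 0xE = 0x6.
C[4]: E(K, 0x6) = 0xA; 0xD ⊕ 0xA = 0x7.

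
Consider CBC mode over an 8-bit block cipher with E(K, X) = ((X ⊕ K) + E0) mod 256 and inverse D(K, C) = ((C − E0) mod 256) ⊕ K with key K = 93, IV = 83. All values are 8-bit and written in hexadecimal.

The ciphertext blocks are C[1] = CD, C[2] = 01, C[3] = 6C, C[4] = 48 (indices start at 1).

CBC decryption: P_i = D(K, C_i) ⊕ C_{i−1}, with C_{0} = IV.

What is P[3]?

P[3] = 1E

P[3]: D(K, 6C) = 1F; 1F ⊕ 01 = 1E.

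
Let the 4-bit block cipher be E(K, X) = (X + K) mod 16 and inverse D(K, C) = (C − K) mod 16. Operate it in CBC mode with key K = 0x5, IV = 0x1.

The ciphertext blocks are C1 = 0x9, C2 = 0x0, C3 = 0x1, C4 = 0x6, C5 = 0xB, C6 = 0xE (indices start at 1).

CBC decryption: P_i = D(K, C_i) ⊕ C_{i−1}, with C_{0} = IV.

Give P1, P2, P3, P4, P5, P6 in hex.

P1 = 0x5, P2 = 0x2, P3 = 0xC, P4 = 0x0, P5 = 0x0, P6 = 0x2

P1: D(K, 0x9) = 0x4; 0x4 ⊕ 0x1 = 0x5.
P2: D(K, 0x0) = 0xB; 0xB ⊕ 0x9 = 0x2.
P3: D(K, 0x1) = 0xC; 0xC ⊕ 0x0 = 0xC.
P4: D(K, 0x6) = 0x1; 0x1 ⊕ 0x1 = 0x0.
P5: D(K, 0xB) = 0x6; 0x6 ⊕ 0x6 = 0x0.
P6: D(K, 0xE) = 0x9; 0x9 ⊕ 0xB = 0x2.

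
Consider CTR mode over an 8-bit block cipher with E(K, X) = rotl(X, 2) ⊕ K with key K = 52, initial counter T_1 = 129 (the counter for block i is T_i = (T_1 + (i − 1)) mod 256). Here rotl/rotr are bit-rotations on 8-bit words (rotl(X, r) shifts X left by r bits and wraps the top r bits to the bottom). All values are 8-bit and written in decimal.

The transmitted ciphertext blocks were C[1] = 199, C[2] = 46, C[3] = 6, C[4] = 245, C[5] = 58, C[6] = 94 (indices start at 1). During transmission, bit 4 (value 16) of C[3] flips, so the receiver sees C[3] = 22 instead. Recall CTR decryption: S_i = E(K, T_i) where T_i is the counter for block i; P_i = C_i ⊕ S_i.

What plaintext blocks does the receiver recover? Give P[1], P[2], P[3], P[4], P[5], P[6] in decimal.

P[1] = 245, P[2] = 16, P[3] = 44, P[4] = 211, P[5] = 24, P[6] = 112

Only C[3] changed, to 22. In CTR, a change in C_i flips the same bit in P_i only; the keystream is unaffected. Decrypting the received ciphertext:
P[1]: T = 129, S = E(K, T) = 50; 199 ⊕ 50 = 245.
P[2]: T = 130, S = E(K, T) = 62; 46 ⊕ 62 = 16.
P[3]: T = 131, S = E(K, T) = 58; 22 ⊕ 58 = 44.
P[4]: T = 132, S = E(K, T) = 38; 245 ⊕ 38 = 211.
P[5]: T = 133, S = E(K, T) = 34; 58 ⊕ 34 = 24.
P[6]: T = 134, S = E(K, T) = 46; 94 ⊕ 46 = 112.
Blocks that differ from the original plaintext: P[3].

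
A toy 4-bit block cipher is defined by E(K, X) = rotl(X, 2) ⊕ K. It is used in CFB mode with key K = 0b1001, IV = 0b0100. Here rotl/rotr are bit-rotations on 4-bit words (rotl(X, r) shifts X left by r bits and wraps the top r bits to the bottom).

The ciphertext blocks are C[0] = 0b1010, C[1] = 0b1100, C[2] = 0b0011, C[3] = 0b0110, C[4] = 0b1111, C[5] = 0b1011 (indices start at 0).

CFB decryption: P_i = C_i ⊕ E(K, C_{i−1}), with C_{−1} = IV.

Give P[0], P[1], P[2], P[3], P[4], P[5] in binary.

P[0] = 0b0010, P[1] = 0b1111, P[2] = 0b1001, P[3] = 0b0011, P[4] = 0b1111, P[5] = 0b1101

P[0]: E(K, 0b0100) = 0b1000; 0b1010 ⊕ 0b1000 = 0b0010.
P[1]: E(K, 0b1010) = 0b0011; 0b1100 ⊕ 0b0011 = 0b1111.
P[2]: E(K, 0b1100) = 0b1010; 0b0011 ⊕ 0b1010 = 0b1001.
P[3]: E(K, 0b0011) = 0b0101; 0b0110 ⊕ 0b0101 = 0b0011.
P[4]: E(K, 0b0110) = 0b0000; 0b1111 ⊕ 0b0000 = 0b1111.
P[5]: E(K, 0b1111) = 0b0110; 0b1011 ⊕ 0b0110 = 0b1101.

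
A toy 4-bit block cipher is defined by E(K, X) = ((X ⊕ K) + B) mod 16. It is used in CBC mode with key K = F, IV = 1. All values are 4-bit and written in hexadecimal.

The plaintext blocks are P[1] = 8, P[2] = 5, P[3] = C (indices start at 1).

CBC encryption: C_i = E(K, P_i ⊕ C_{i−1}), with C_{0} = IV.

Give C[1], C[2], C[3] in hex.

C[1]: P[1] ⊕ 1 = 9; E(K, 9) = 1.
C[2]: P[2] ⊕ 1 = 4; E(K, 4) = 6.
C[3]: P[3] ⊕ 6 = A; E(K, A) = 0.

C[1] = 1, C[2] = 6, C[3] = 0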